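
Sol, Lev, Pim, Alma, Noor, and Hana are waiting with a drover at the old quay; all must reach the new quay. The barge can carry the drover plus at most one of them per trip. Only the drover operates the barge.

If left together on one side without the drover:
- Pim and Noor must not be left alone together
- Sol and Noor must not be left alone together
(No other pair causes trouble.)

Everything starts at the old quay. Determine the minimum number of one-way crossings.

13

Counting alone: the drover can take at most 1 across per trip to the new quay, so moving all 6 needs at least 6 loaded trips out, with a return between consecutive ones — at least 11 crossings.
The safety rule pushes this higher. Following every safe sequence of crossings, the most of the 6 that can be at the new quay as the barge arrives there on crossing 11 is 5 — never all 6.
So no plan with fewer than 13 crossings exists, and this one achieves 13:
1. Drover goes to the new quay with Noor.  [the old quay: Alma, Hana, Lev, Pim, Sol | the new quay: Noor]
2. Drover goes back to the old quay alone.  [the old quay: Alma, Hana, Lev, Pim, Sol | the new quay: Noor]
3. Drover goes to the new quay with Sol.  [the old quay: Alma, Hana, Lev, Pim | the new quay: Noor, Sol]
4. Drover goes back to the old quay with Noor.  [the old quay: Alma, Hana, Lev, Noor, Pim | the new quay: Sol]
5. Drover goes to the new quay with Pim.  [the old quay: Alma, Hana, Lev, Noor | the new quay: Pim, Sol]
6. Drover goes back to the old quay alone.  [the old quay: Alma, Hana, Lev, Noor | the new quay: Pim, Sol]
7. Drover goes to the new quay with Lev.  [the old quay: Alma, Hana, Noor | the new quay: Lev, Pim, Sol]
8. Drover goes back to the old quay alone.  [the old quay: Alma, Hana, Noor | the new quay: Lev, Pim, Sol]
9. Drover goes to the new quay with Alma.  [the old quay: Hana, Noor | the new quay: Alma, Lev, Pim, Sol]
10. Drover goes back to the old quay alone.  [the old quay: Hana, Noor | the new quay: Alma, Lev, Pim, Sol]
11. Drover goes to the new quay with Hana.  [the old quay: Noor | the new quay: Alma, Hana, Lev, Pim, Sol]
12. Drover goes back to the old quay alone.  [the old quay: Noor | the new quay: Alma, Hana, Lev, Pim, Sol]
13. Drover goes to the new quay with Noor.  [the old quay: — | the new quay: Alma, Hana, Lev, Noor, Pim, Sol]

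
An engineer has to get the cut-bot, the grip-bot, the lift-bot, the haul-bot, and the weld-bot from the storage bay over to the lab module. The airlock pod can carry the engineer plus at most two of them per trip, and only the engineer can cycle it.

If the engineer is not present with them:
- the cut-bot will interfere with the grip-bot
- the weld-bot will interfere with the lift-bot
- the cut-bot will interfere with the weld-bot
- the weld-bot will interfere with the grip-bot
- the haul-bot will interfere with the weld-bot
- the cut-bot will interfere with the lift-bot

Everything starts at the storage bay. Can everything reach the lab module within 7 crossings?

Yes

Yes — this plan uses 7 crossings (≤ 7):
1. Engineer goes to the lab module with the cut-bot and the weld-bot.  [the storage bay: the grip-bot, the haul-bot, the lift-bot | the lab module: the cut-bot, the weld-bot]
2. Engineer goes back to the storage bay with the cut-bot.  [the storage bay: the cut-bot, the grip-bot, the haul-bot, the lift-bot | the lab module: the weld-bot]
3. Engineer goes to the lab module with the cut-bot and the haul-bot.  [the storage bay: the grip-bot, the lift-bot | the lab module: the cut-bot, the haul-bot, the weld-bot]
4. Engineer goes back to the storage bay with the weld-bot.  [the storage bay: the grip-bot, the lift-bot, the weld-bot | the lab module: the cut-bot, the haul-bot]
5. Engineer goes to the lab module with the grip-bot and the lift-bot.  [the storage bay: the weld-bot | the lab module: the cut-bot, the grip-bot, the haul-bot, the lift-bot]
6. Engineer goes back to the storage bay with the cut-bot.  [the storage bay: the cut-bot, the weld-bot | the lab module: the grip-bot, the haul-bot, the lift-bot]
7. Engineer goes to the lab module with the cut-bot and the weld-bot.  [the storage bay: — | the lab module: the cut-bot, the grip-bot, the haul-bot, the lift-bot, the weld-bot]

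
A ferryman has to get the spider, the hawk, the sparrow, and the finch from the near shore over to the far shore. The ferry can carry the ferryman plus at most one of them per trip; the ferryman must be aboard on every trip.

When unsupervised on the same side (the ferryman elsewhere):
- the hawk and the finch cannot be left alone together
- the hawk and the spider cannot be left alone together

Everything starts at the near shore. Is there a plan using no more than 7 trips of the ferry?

No

Counting alone: the ferryman can take at most 1 across per trip to the far shore, so moving all 4 needs at least 4 loaded trips out, with a return between consecutive ones — at least 7 crossings.
The safety rule pushes this higher. Following every safe sequence of crossings, the most of the 4 that can be at the far shore as the ferry arrives there on crossing 7 is 3 — never all 4.
So the move cannot be finished within 7 crossings. (The shortest complete plan takes 9:)
1. Ferryman goes to the far shore with the hawk.  [the near shore: the finch, the sparrow, the spider | the far shore: the hawk]
2. Ferryman goes back to the near shore alone.  [the near shore: the finch, the sparrow, the spider | the far shore: the hawk]
3. Ferryman goes to the far shore with the spider.  [the near shore: the finch, the sparrow | the far shore: the hawk, the spider]
4. Ferryman goes back to the near shore with the hawk.  [the near shore: the finch, the hawk, the sparrow | the far shore: the spider]
5. Ferryman goes to the far shore with the finch.  [the near shore: the hawk, the sparrow | the far shore: the finch, the spider]
6. Ferryman goes back to the near shore alone.  [the near shore: the hawk, the sparrow | the far shore: the finch, the spider]
7. Ferryman goes to the far shore with the sparrow.  [the near shore: the hawk | the far shore: the finch, the sparrow, the spider]
8. Ferryman goes back to the near shore alone.  [the near shore: the hawk | the far shore: the finch, the sparrow, the spider]
9. Ferryman goes to the far shore with the hawk.  [the near shore: — | the far shore: the finch, the hawk, the sparrow, the spider]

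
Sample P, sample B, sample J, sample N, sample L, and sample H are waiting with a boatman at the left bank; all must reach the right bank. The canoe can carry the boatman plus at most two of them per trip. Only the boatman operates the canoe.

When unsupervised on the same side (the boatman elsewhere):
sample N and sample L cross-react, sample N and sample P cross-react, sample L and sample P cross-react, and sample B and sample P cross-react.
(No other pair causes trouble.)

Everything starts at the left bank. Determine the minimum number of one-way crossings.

Counting alone: the boatman can take at most 2 across per trip to the right bank, so moving all 6 needs at least 3 loaded trips out, with a return between consecutive ones — at least 5 crossings.
The safety rule pushes this higher. Following every safe sequence of crossings, the most of the 6 that can be at the right bank as the canoe arrives there on crossings 5, 7 is 4, 5 respectively — never all 6.
So no plan with fewer than 9 crossings exists, and this one achieves 9:
1. Boatman goes to the right bank with sample N and sample P.
2. Boatman goes back to the left bank with sample P.
3. Boatman goes to the right bank with sample B and sample P.
4. Boatman goes back to the left bank with sample P.
5. Boatman goes to the right bank with sample J and sample P.
6. Boatman goes back to the left bank with sample P.
7. Boatman goes to the right bank with sample H and sample P.
8. Boatman goes back to the left bank with sample P.
9. Boatman goes to the right bank with sample L and sample P.

9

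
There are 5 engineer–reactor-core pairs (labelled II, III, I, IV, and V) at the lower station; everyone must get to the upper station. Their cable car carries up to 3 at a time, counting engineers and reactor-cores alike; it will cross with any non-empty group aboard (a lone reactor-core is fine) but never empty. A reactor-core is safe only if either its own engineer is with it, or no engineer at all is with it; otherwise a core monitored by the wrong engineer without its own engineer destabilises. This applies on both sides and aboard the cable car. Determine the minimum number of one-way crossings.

Counting alone: each trip to the upper station takes at most 3 across and each return brings at least 1 back, so after t trips out (and t−1 returns) at most 3t − (t−1) of the 10 are across; that first reaches 10 at t = 5, so at least 9 crossings are needed.
The safety rule pushes this higher. Following every safe sequence of crossings, the most of the 10 that can be at the upper station as the cable car arrives there on crossing 9 is 9 — never all 10.
So no plan with fewer than 11 crossings exists, and this one achieves 11:
1. engineer II and reactor-core II cross → the upper station.
2. engineer II crosses ← the lower station.
3. reactor-core I, reactor-core III, and reactor-core IV cross → the upper station.
4. reactor-core II crosses ← the lower station.
5. engineer I, engineer III, and engineer IV cross → the upper station.
6. engineer III and reactor-core III cross ← the lower station.
7. engineer II, engineer III, and engineer V cross → the upper station.
8. reactor-core I crosses ← the lower station.
9. reactor-core II and reactor-core III cross → the upper station.
10. reactor-core II crosses ← the lower station.
11. reactor-core I, reactor-core II, and reactor-core V cross → the upper station.

11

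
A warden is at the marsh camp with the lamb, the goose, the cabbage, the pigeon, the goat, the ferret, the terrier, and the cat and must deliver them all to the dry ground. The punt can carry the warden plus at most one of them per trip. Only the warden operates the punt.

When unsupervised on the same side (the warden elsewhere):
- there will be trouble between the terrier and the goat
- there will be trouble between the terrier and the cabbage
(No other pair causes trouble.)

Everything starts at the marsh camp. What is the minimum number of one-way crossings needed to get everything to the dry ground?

17

Counting alone: the warden can take at most 1 across per trip to the dry ground, so moving all 8 needs at least 8 loaded trips out, with a return between consecutive ones — at least 15 crossings.
The safety rule pushes this higher. Following every safe sequence of crossings, the most of the 8 that can be at the dry ground as the punt arrives there on crossing 15 is 7 — never all 8.
So no plan with fewer than 17 crossings exists, and this one achieves 17:
1. Warden goes to the dry ground with the terrier.
2. Warden goes back to the marsh camp alone.
3. Warden goes to the dry ground with the lamb.
4. Warden goes back to the marsh camp alone.
5. Warden goes to the dry ground with the goose.
6. Warden goes back to the marsh camp alone.
7. Warden goes to the dry ground with the cabbage.
8. Warden goes back to the marsh camp with the terrier.
9. Warden goes to the dry ground with the goat.
10. Warden goes back to the marsh camp alone.
11. Warden goes to the dry ground with the pigeon.
12. Warden goes back to the marsh camp alone.
13. Warden goes to the dry ground with the ferret.
14. Warden goes back to the marsh camp alone.
15. Warden goes to the dry ground with the cat.
16. Warden goes back to the marsh camp alone.
17. Warden goes to the dry ground with the terrier.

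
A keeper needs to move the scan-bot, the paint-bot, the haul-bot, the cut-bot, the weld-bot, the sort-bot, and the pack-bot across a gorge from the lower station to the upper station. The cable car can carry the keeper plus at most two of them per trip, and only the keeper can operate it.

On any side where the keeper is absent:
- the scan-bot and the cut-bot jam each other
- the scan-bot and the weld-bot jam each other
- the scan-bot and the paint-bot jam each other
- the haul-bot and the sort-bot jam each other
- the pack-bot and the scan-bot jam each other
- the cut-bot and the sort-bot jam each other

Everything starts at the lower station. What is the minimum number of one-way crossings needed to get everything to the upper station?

Counting alone: the keeper can take at most 2 across per trip to the upper station, so moving all 7 needs at least 4 loaded trips out, with a return between consecutive ones — at least 7 crossings.
The safety rule pushes this higher. Following every safe sequence of crossings, the most of the 7 that can be at the upper station as the cable car arrives there on crossing 7 is 6 — never all 7.
So no plan with fewer than 9 crossings exists, and this one achieves 9:
1. Keeper goes to the upper station with the scan-bot and the sort-bot.  [the lower station: the cut-bot, the haul-bot, the pack-bot, the paint-bot, the weld-bot | the upper station: the scan-bot, the sort-bot]
2. Keeper goes back to the lower station alone.  [the lower station: the cut-bot, the haul-bot, the pack-bot, the paint-bot, the weld-bot | the upper station: the scan-bot, the sort-bot]
3. Keeper goes to the upper station with the haul-bot.  [the lower station: the cut-bot, the pack-bot, the paint-bot, the weld-bot | the upper station: the haul-bot, the scan-bot, the sort-bot]
4. Keeper goes back to the lower station with the sort-bot.  [the lower station: the cut-bot, the pack-bot, the paint-bot, the sort-bot, the weld-bot | the upper station: the haul-bot, the scan-bot]
5. Keeper goes to the upper station with the cut-bot and the paint-bot.  [the lower station: the pack-bot, the sort-bot, the weld-bot | the upper station: the cut-bot, the haul-bot, the paint-bot, the scan-bot]
6. Keeper goes back to the lower station with the scan-bot.  [the lower station: the pack-bot, the scan-bot, the sort-bot, the weld-bot | the upper station: the cut-bot, the haul-bot, the paint-bot]
7. Keeper goes to the upper station with the pack-bot and the weld-bot.  [the lower station: the scan-bot, the sort-bot | the upper station: the cut-bot, the haul-bot, the pack-bot, the paint-bot, the weld-bot]
8. Keeper goes back to the lower station alone.  [the lower station: the scan-bot, the sort-bot | the upper station: the cut-bot, the haul-bot, the pack-bot, the paint-bot, the weld-bot]
9. Keeper goes to the upper station with the scan-bot and the sort-bot.  [the lower station: — | the upper station: the cut-bot, the haul-bot, the pack-bot, the paint-bot, the scan-bot, the sort-bot, the weld-bot]

9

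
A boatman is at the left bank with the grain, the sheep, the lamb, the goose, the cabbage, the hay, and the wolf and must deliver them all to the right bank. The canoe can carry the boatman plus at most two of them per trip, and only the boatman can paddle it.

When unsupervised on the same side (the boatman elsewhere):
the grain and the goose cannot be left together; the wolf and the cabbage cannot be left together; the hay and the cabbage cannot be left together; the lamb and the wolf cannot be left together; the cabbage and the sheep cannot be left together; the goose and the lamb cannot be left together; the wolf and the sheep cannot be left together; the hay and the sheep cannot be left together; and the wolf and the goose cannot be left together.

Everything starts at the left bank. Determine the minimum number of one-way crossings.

Whatever the first load, the items left behind include a forbidden pair without the boatman. No opening move is safe, so no plan exists.

impossible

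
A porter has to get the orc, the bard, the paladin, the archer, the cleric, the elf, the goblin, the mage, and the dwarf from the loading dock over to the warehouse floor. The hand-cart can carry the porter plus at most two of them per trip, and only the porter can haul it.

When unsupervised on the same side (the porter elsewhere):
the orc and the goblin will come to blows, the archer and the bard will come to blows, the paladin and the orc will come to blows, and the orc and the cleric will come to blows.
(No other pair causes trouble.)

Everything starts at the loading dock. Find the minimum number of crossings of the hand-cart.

Counting alone: the porter can take at most 2 across per trip to the warehouse floor, so moving all 9 needs at least 5 loaded trips out, with a return between consecutive ones — at least 9 crossings.
The plan below uses exactly 9 crossings, so it is optimal:
1. Porter goes to the warehouse floor with the bard and the orc.
2. Porter goes back to the loading dock alone.
3. Porter goes to the warehouse floor with the cleric and the paladin.
4. Porter goes back to the loading dock with the orc.
5. Porter goes to the warehouse floor with the elf and the goblin.
6. Porter goes back to the loading dock alone.
7. Porter goes to the warehouse floor with the dwarf and the mage.
8. Porter goes back to the loading dock alone.
9. Porter goes to the warehouse floor with the archer and the orc.

9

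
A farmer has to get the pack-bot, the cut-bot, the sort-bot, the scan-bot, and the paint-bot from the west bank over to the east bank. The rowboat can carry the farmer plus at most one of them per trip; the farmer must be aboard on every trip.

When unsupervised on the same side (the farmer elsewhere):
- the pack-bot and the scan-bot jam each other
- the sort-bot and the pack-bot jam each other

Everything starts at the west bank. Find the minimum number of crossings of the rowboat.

Counting alone: the farmer can take at most 1 across per trip to the east bank, so moving all 5 needs at least 5 loaded trips out, with a return between consecutive ones — at least 9 crossings.
The safety rule pushes this higher. Following every safe sequence of crossings, the most of the 5 that can be at the east bank as the rowboat arrives there on crossing 9 is 4 — never all 5.
So no plan with fewer than 11 crossings exists, and this one achieves 11:
1. Farmer goes to the east bank with the pack-bot.
2. Farmer goes back to the west bank alone.
3. Farmer goes to the east bank with the cut-bot.
4. Farmer goes back to the west bank alone.
5. Farmer goes to the east bank with the sort-bot.
6. Farmer goes back to the west bank with the pack-bot.
7. Farmer goes to the east bank with the scan-bot.
8. Farmer goes back to the west bank alone.
9. Farmer goes to the east bank with the paint-bot.
10. Farmer goes back to the west bank alone.
11. Farmer goes to the east bank with the pack-bot.

11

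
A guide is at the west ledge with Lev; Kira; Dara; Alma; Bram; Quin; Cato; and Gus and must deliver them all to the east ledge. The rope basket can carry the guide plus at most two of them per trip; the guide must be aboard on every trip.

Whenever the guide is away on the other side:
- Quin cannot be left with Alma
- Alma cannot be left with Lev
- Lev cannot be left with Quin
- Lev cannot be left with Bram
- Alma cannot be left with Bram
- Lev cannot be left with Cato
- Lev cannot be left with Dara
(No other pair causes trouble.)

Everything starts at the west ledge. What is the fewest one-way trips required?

Counting alone: the guide can take at most 2 across per trip to the east ledge, so moving all 8 needs at least 4 loaded trips out, with a return between consecutive ones — at least 7 crossings.
The safety rule pushes this higher. Following every safe sequence of crossings, the most of the 8 that can be at the east ledge as the rope basket arrives there on crossings 7, 9, 11 is 5, 6, 7 respectively — never all 8.
So no plan with fewer than 13 crossings exists, and this one achieves 13:
1. Guide goes to the east ledge with Alma and Lev.
2. Guide goes back to the west ledge with Lev.
3. Guide goes to the east ledge with Kira and Lev.
4. Guide goes back to the west ledge with Lev.
5. Guide goes to the east ledge with Dara and Lev.
6. Guide goes back to the west ledge with Lev.
7. Guide goes to the east ledge with Cato and Lev.
8. Guide goes back to the west ledge with Lev.
9. Guide goes to the east ledge with Gus and Lev.
10. Guide goes back to the west ledge with Lev.
11. Guide goes to the east ledge with Bram and Quin.
12. Guide goes back to the west ledge with Alma.
13. Guide goes to the east ledge with Alma and Lev.

13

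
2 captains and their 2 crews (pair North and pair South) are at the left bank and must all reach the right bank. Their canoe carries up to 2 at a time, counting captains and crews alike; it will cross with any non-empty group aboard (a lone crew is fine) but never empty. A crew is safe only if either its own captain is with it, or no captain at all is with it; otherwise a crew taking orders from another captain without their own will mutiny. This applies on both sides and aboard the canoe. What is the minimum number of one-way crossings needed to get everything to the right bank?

Counting alone: each trip to the right bank takes at most 2 across and each return brings at least 1 back, so after t trips out (and t−1 returns) at most 2t − (t−1) of the 4 are across; that first reaches 4 at t = 3, so at least 5 crossings are needed.
The plan below uses exactly 5 crossings, so it is optimal:
1. captain North and crew North cross → the right bank.
2. captain North crosses ← the left bank.
3. captain North and captain South cross → the right bank.
4. captain South crosses ← the left bank.
5. captain South and crew South cross → the right bank.

5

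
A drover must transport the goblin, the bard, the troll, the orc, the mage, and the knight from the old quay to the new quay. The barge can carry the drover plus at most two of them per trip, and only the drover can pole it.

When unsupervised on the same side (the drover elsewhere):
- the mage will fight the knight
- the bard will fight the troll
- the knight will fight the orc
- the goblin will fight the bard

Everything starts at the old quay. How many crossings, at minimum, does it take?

Counting alone: the drover can take at most 2 across per trip to the new quay, so moving all 6 needs at least 3 loaded trips out, with a return between consecutive ones — at least 5 crossings.
The safety rule pushes this higher. Following every safe sequence of crossings, the most of the 6 that can be at the new quay as the barge arrives there on crossing 5 is 5 — never all 6.
So no plan with fewer than 7 crossings exists, and this one achieves 7:
1. Drover goes to the new quay with the bard and the knight.
2. Drover goes back to the old quay alone.
3. Drover goes to the new quay with the goblin and the troll.
4. Drover goes back to the old quay with the bard.
5. Drover goes to the new quay with the mage and the orc.
6. Drover goes back to the old quay with the knight.
7. Drover goes to the new quay with the bard and the knight.

7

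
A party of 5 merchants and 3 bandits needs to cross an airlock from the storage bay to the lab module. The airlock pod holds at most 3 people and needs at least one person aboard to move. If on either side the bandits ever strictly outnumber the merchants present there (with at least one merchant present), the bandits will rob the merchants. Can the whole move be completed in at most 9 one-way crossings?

Yes — this plan uses 7 crossings (≤ 9):
1. 2 bandits → the lab module.  (the storage bay: 5M 1B; the lab module: 0M 2B)
2. 1 bandit ← the storage bay.  (the storage bay: 5M 2B; the lab module: 0M 1B)
3. 2 merchants and 1 bandit → the lab module.  (the storage bay: 3M 1B; the lab module: 2M 2B)
4. 1 bandit ← the storage bay.  (the storage bay: 3M 2B; the lab module: 2M 1B)
5. 1 merchant and 2 bandits → the lab module.  (the storage bay: 2M 0B; the lab module: 3M 3B)
6. 1 bandit ← the storage bay.  (the storage bay: 2M 1B; the lab module: 3M 2B)
7. 2 merchants and 1 bandit → the lab module.  (the storage bay: 0M 0B; the lab module: 5M 3B)

Yes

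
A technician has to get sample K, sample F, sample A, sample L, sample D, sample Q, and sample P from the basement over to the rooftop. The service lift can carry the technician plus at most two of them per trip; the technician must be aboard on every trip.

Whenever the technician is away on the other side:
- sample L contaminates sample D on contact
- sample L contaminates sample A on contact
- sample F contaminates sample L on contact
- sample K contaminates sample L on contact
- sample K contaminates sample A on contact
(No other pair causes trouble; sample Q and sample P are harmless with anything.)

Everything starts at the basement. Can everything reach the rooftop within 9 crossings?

No

Counting alone: the technician can take at most 2 across per trip to the rooftop, so moving all 7 needs at least 4 loaded trips out, with a return between consecutive ones — at least 7 crossings.
The safety rule pushes this higher. Following every safe sequence of crossings, the most of the 7 that can be at the rooftop as the service lift arrives there on crossings 7, 9 is 5, 6 respectively — never all 7.
So the move cannot be finished within 9 crossings. (The shortest complete plan takes 11:)
1. Technician goes to the rooftop with sample K and sample L.
2. Technician goes back to the basement with sample K.
3. Technician goes to the rooftop with sample F and sample K.
4. Technician goes back to the basement with sample L.
5. Technician goes to the rooftop with sample A and sample D.
6. Technician goes back to the basement with sample K.
7. Technician goes to the rooftop with sample K and sample Q.
8. Technician goes back to the basement with sample K.
9. Technician goes to the rooftop with sample K and sample P.
10. Technician goes back to the basement with sample K.
11. Technician goes to the rooftop with sample K and sample L.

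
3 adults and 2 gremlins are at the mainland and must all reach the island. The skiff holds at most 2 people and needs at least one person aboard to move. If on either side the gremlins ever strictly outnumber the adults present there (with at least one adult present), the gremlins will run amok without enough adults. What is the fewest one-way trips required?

Counting alone: each trip to the island takes at most 2 across and each return brings at least 1 back, so after t trips out (and t−1 returns) at most 2t − (t−1) of the 5 are across; that first reaches 5 at t = 4, so at least 7 crossings are needed.
The plan below uses exactly 7 crossings, so it is optimal:
1. 2 gremlins → the island.  (the mainland: 3A 0G; the island: 0A 2G)
2. 1 gremlin ← the mainland.  (the mainland: 3A 1G; the island: 0A 1G)
3. 2 adults → the island.  (the mainland: 1A 1G; the island: 2A 1G)
4. 1 adult ← the mainland.  (the mainland: 2A 1G; the island: 1A 1G)
5. 1 adult and 1 gremlin → the island.  (the mainland: 1A 0G; the island: 2A 2G)
6. 1 gremlin ← the mainland.  (the mainland: 1A 1G; the island: 2A 1G)
7. 1 adult and 1 gremlin → the island.  (the mainland: 0A 0G; the island: 3A 2G)

7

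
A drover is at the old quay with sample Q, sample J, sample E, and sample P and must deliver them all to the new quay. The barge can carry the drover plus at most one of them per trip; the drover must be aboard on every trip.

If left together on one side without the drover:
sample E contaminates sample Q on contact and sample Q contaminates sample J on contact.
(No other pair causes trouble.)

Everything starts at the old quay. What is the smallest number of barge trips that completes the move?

9

Counting alone: the drover can take at most 1 across per trip to the new quay, so moving all 4 needs at least 4 loaded trips out, with a return between consecutive ones — at least 7 crossings.
The safety rule pushes this higher. Following every safe sequence of crossings, the most of the 4 that can be at the new quay as the barge arrives there on crossing 7 is 3 — never all 4.
So no plan with fewer than 9 crossings exists, and this one achieves 9:
1. Drover goes to the new quay with sample Q.  [the old quay: sample E, sample J, sample P | the new quay: sample Q]
2. Drover goes back to the old quay alone.  [the old quay: sample E, sample J, sample P | the new quay: sample Q]
3. Drover goes to the new quay with sample J.  [the old quay: sample E, sample P | the new quay: sample J, sample Q]
4. Drover goes back to the old quay with sample Q.  [the old quay: sample E, sample P, sample Q | the new quay: sample J]
5. Drover goes to the new quay with sample E.  [the old quay: sample P, sample Q | the new quay: sample E, sample J]
6. Drover goes back to the old quay alone.  [the old quay: sample P, sample Q | the new quay: sample E, sample J]
7. Drover goes to the new quay with sample P.  [the old quay: sample Q | the new quay: sample E, sample J, sample P]
8. Drover goes back to the old quay alone.  [the old quay: sample Q | the new quay: sample E, sample J, sample P]
9. Drover goes to the new quay with sample Q.  [the old quay: — | the new quay: sample E, sample J, sample P, sample Q]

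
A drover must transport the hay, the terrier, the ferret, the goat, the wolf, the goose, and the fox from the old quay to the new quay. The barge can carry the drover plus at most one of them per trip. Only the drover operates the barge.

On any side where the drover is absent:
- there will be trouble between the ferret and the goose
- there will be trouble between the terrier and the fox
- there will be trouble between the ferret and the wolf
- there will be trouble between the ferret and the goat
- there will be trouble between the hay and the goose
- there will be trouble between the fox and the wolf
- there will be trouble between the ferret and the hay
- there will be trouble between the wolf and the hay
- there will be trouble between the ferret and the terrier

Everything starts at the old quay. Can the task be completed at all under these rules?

No

Whatever the first load, the items left behind include a forbidden pair without the drover. No opening move is safe, so no plan exists.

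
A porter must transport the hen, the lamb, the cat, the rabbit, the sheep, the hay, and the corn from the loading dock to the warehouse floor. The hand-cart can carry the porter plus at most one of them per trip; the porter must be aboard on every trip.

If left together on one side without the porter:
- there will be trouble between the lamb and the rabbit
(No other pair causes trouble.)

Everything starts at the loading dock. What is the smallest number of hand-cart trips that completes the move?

Counting alone: the porter can take at most 1 across per trip to the warehouse floor, so moving all 7 needs at least 7 loaded trips out, with a return between consecutive ones — at least 13 crossings.
The plan below uses exactly 13 crossings, so it is optimal:
1. Porter goes to the warehouse floor with the lamb.  [the loading dock: the cat, the corn, the hay, the hen, the rabbit, the sheep | the warehouse floor: the lamb]
2. Porter goes back to the loading dock alone.  [the loading dock: the cat, the corn, the hay, the hen, the rabbit, the sheep | the warehouse floor: the lamb]
3. Porter goes to the warehouse floor with the hen.  [the loading dock: the cat, the corn, the hay, the rabbit, the sheep | the warehouse floor: the hen, the lamb]
4. Porter goes back to the loading dock alone.  [the loading dock: the cat, the corn, the hay, the rabbit, the sheep | the warehouse floor: the hen, the lamb]
5. Porter goes to the warehouse floor with the cat.  [the loading dock: the corn, the hay, the rabbit, the sheep | the warehouse floor: the cat, the hen, the lamb]
6. Porter goes back to the loading dock alone.  [the loading dock: the corn, the hay, the rabbit, the sheep | the warehouse floor: the cat, the hen, the lamb]
7. Porter goes to the warehouse floor with the sheep.  [the loading dock: the corn, the hay, the rabbit | the warehouse floor: the cat, the hen, the lamb, the sheep]
8. Porter goes back to the loading dock alone.  [the loading dock: the corn, the hay, the rabbit | the warehouse floor: the cat, the hen, the lamb, the sheep]
9. Porter goes to the warehouse floor with the hay.  [the loading dock: the corn, the rabbit | the warehouse floor: the cat, the hay, the hen, the lamb, the sheep]
10. Porter goes back to the loading dock alone.  [the loading dock: the corn, the rabbit | the warehouse floor: the cat, the hay, the hen, the lamb, the sheep]
11. Porter goes to the warehouse floor with the corn.  [the loading dock: the rabbit | the warehouse floor: the cat, the corn, the hay, the hen, the lamb, the sheep]
12. Porter goes back to the loading dock alone.  [the loading dock: the rabbit | the warehouse floor: the cat, the corn, the hay, the hen, the lamb, the sheep]
13. Porter goes to the warehouse floor with the rabbit.  [the loading dock: — | the warehouse floor: the cat, the corn, the hay, the hen, the lamb, the rabbit, the sheep]

13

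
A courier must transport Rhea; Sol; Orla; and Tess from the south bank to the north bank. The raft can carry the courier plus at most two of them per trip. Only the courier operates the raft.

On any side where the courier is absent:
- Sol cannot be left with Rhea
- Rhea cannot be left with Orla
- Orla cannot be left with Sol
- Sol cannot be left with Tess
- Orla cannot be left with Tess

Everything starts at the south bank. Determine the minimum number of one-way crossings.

5

Counting alone: the courier can take at most 2 across per trip to the north bank, so moving all 4 needs at least 2 loaded trips out, with a return between consecutive ones — at least 3 crossings.
The safety rule pushes this higher. Following every safe sequence of crossings, the most of the 4 that can be at the north bank as the raft arrives there on crossing 3 is 3 — never all 4.
So no plan with fewer than 5 crossings exists, and this one achieves 5:
1. Courier goes to the north bank with Orla and Sol.  [the south bank: Rhea, Tess | the north bank: Orla, Sol]
2. Courier goes back to the south bank with Sol.  [the south bank: Rhea, Sol, Tess | the north bank: Orla]
3. Courier goes to the north bank with Rhea and Tess.  [the south bank: Sol | the north bank: Orla, Rhea, Tess]
4. Courier goes back to the south bank with Orla.  [the south bank: Orla, Sol | the north bank: Rhea, Tess]
5. Courier goes to the north bank with Orla and Sol.  [the south bank: — | the north bank: Orla, Rhea, Sol, Tess]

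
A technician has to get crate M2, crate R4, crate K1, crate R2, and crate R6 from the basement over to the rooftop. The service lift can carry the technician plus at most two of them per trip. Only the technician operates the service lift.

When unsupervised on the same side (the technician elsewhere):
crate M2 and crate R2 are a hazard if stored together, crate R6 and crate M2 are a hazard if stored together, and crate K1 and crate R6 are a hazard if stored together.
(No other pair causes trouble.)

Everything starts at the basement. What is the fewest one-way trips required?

5

Counting alone: the technician can take at most 2 across per trip to the rooftop, so moving all 5 needs at least 3 loaded trips out, with a return between consecutive ones — at least 5 crossings.
The plan below uses exactly 5 crossings, so it is optimal:
1. Technician goes to the rooftop with crate K1 and crate M2.  [the basement: crate R2, crate R4, crate R6 | the rooftop: crate K1, crate M2]
2. Technician goes back to the basement alone.  [the basement: crate R2, crate R4, crate R6 | the rooftop: crate K1, crate M2]
3. Technician goes to the rooftop with crate R4.  [the basement: crate R2, crate R6 | the rooftop: crate K1, crate M2, crate R4]
4. Technician goes back to the basement alone.  [the basement: crate R2, crate R6 | the rooftop: crate K1, crate M2, crate R4]
5. Technician goes to the rooftop with crate R2 and crate R6.  [the basement: — | the rooftop: crate K1, crate M2, crate R2, crate R4, crate R6]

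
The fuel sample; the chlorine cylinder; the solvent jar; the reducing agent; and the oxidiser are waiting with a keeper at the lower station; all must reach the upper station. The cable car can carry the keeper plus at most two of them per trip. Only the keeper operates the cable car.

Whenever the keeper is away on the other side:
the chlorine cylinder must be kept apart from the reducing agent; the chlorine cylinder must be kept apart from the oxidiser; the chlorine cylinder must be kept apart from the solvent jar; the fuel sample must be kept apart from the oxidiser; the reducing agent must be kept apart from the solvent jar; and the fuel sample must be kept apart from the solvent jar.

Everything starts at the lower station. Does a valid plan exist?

No

Whatever the first load, the items left behind include a forbidden pair without the keeper. No opening move is safe, so no plan exists.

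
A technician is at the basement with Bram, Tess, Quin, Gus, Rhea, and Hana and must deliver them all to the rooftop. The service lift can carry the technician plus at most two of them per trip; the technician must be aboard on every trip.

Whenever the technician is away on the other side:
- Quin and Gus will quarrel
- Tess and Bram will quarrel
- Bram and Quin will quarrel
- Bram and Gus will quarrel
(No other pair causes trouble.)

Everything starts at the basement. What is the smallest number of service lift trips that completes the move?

Counting alone: the technician can take at most 2 across per trip to the rooftop, so moving all 6 needs at least 3 loaded trips out, with a return between consecutive ones — at least 5 crossings.
The safety rule pushes this higher. Following every safe sequence of crossings, the most of the 6 that can be at the rooftop as the service lift arrives there on crossings 5, 7 is 4, 5 respectively — never all 6.
So no plan with fewer than 9 crossings exists, and this one achieves 9:
1. Technician goes to the rooftop with Bram and Quin.  [the basement: Gus, Hana, Rhea, Tess | the rooftop: Bram, Quin]
2. Technician goes back to the basement with Bram.  [the basement: Bram, Gus, Hana, Rhea, Tess | the rooftop: Quin]
3. Technician goes to the rooftop with Bram and Tess.  [the basement: Gus, Hana, Rhea | the rooftop: Bram, Quin, Tess]
4. Technician goes back to the basement with Bram.  [the basement: Bram, Gus, Hana, Rhea | the rooftop: Quin, Tess]
5. Technician goes to the rooftop with Bram and Rhea.  [the basement: Gus, Hana | the rooftop: Bram, Quin, Rhea, Tess]
6. Technician goes back to the basement with Bram.  [the basement: Bram, Gus, Hana | the rooftop: Quin, Rhea, Tess]
7. Technician goes to the rooftop with Bram and Hana.  [the basement: Gus | the rooftop: Bram, Hana, Quin, Rhea, Tess]
8. Technician goes back to the basement with Bram.  [the basement: Bram, Gus | the rooftop: Hana, Quin, Rhea, Tess]
9. Technician goes to the rooftop with Bram and Gus.  [the basement: — | the rooftop: Bram, Gus, Hana, Quin, Rhea, Tess]

9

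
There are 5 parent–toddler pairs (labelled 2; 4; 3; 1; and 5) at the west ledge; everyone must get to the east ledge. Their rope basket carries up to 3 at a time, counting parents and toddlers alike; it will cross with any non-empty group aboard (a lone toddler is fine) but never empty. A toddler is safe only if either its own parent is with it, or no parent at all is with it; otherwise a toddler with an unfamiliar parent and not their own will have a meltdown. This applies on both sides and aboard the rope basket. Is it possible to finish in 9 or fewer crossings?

No

Counting alone: each trip to the east ledge takes at most 3 across and each return brings at least 1 back, so after t trips out (and t−1 returns) at most 3t − (t−1) of the 10 are across; that first reaches 10 at t = 5, so at least 9 crossings are needed.
The safety rule pushes this higher. Following every safe sequence of crossings, the most of the 10 that can be at the east ledge as the rope basket arrives there on crossing 9 is 9 — never all 10.
So the move cannot be finished within 9 crossings. (The shortest complete plan takes 11:)
1. parent 2 and toddler 2 cross → the east ledge.
2. parent 2 crosses ← the west ledge.
3. toddler 1, toddler 3, and toddler 4 cross → the east ledge.
4. toddler 2 crosses ← the west ledge.
5. parent 1, parent 3, and parent 4 cross → the east ledge.
6. parent 4 and toddler 4 cross ← the west ledge.
7. parent 2, parent 4, and parent 5 cross → the east ledge.
8. toddler 3 crosses ← the west ledge.
9. toddler 2 and toddler 4 cross → the east ledge.
10. toddler 2 crosses ← the west ledge.
11. toddler 2, toddler 3, and toddler 5 cross → the east ledge.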